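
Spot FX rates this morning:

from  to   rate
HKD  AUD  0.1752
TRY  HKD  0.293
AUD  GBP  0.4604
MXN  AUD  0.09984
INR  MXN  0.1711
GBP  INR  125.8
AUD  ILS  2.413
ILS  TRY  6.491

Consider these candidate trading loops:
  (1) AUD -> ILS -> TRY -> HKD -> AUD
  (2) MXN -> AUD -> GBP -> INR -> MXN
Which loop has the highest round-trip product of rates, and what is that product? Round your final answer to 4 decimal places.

0.9894

(1) 2.413 × 6.491 × 0.293 × 0.1752 = 0.80403
(2) 0.09984 × 0.4604 × 125.8 × 0.1711 = 0.98940
Highest is cycle (2) at 0.9894 (≤1, no arbitrage).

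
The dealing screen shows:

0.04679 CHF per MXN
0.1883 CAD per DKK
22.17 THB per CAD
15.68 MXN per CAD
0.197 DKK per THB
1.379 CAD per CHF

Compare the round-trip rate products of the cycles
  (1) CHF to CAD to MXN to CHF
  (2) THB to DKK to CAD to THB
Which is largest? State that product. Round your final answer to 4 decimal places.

1.0117

(1) 1.379 × 15.68 × 0.04679 = 1.01173
(2) 0.197 × 0.1883 × 22.17 = 0.82240
Highest is cycle (1) at 1.0117 (>1, arbitrage).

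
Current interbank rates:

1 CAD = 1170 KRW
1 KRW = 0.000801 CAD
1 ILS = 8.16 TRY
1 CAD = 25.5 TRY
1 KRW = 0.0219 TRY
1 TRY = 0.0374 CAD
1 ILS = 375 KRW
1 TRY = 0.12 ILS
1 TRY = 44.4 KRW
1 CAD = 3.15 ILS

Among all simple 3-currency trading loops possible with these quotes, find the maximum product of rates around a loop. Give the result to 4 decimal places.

TRY→ILS→KRW→TRY: 0.12 × 375 × 0.0219 = 0.98550
TRY→CAD→ILS→TRY: 0.0374 × 3.15 × 8.16 = 0.96133
TRY→CAD→KRW→TRY: 0.0374 × 1170 × 0.0219 = 0.95830
ILS→KRW→CAD→ILS: 375 × 0.000801 × 3.15 = 0.94618
TRY→KRW→CAD→TRY: 44.4 × 0.000801 × 25.5 = 0.90689
Maximum is TRY→ILS→KRW→TRY at 0.9855; no arbitrage — every cycle loses value.

0.9855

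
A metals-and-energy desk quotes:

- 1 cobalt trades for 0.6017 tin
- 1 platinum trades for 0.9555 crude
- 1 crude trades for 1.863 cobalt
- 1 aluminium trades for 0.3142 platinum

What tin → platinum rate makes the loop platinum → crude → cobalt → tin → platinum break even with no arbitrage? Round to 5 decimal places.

0.93363

Known legs of the cycle: 0.9555 × 1.863 × 0.6017 = 1.07108406405
For no arbitrage the full-cycle product must be 1, so the missing rate is 1 / 1.07108406405 ≈ 0.9336335.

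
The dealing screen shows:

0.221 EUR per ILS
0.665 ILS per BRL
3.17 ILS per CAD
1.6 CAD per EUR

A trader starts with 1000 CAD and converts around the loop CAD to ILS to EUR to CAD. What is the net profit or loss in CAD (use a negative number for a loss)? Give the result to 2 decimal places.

120.91

1000 CAD × 3.17 = 3170 ILS
3170 ILS × 0.221 = 700.57 EUR
700.57 EUR × 1.6 = 1120.912 CAD
Net change: 1120.912 − 1000 = 120.912 CAD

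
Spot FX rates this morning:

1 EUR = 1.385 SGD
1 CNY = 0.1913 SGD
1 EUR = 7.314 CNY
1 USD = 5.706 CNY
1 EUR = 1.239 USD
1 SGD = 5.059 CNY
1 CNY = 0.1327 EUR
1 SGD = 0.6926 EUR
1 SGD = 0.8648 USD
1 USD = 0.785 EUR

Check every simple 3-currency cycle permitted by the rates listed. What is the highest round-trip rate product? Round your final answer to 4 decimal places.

0.9691

SGD→EUR→CNY→SGD: 0.6926 × 7.314 × 0.1913 = 0.96906
SGD→USD→CNY→SGD: 0.8648 × 5.706 × 0.1913 = 0.94398
SGD→USD→EUR→SGD: 0.8648 × 0.785 × 1.385 = 0.94023
USD→CNY→EUR→USD: 5.706 × 0.1327 × 1.239 = 0.93815
SGD→CNY→EUR→SGD: 5.059 × 0.1327 × 1.385 = 0.92979
Maximum is SGD→EUR→CNY→SGD at 0.9691; no arbitrage — every cycle loses value.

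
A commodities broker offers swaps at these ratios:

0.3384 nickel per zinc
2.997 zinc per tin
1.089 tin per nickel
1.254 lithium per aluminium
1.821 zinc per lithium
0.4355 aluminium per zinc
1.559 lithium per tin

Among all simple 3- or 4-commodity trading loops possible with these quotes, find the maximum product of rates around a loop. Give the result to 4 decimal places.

1.1044

zinc→nickel→tin→zinc: 0.3384 × 1.089 × 2.997 = 1.10445
zinc→nickel→tin→lithium→zinc: 0.3384 × 1.089 × 1.559 × 1.821 = 1.04620
zinc→aluminium→lithium→zinc: 0.4355 × 1.254 × 1.821 = 0.99448
Maximum is zinc→nickel→tin→zinc at 1.1044; arbitrage exists.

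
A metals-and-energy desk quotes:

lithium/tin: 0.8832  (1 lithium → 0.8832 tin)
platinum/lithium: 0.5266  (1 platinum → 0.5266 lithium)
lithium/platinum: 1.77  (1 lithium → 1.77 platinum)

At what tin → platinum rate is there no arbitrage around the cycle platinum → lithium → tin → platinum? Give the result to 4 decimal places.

Known legs of the cycle: 0.5266 × 0.8832 = 0.46509312
For no arbitrage the full-cycle product must be 1, so the missing rate is 1 / 0.46509312 ≈ 2.150107.

2.1501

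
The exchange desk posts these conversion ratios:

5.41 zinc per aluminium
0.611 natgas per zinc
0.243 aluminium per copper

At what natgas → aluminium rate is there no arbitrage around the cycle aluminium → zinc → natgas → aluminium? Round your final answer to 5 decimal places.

0.30253

Known legs of the cycle: 5.41 × 0.611 = 3.30551
For no arbitrage the full-cycle product must be 1, so the missing rate is 1 / 3.30551 ≈ 0.3025252.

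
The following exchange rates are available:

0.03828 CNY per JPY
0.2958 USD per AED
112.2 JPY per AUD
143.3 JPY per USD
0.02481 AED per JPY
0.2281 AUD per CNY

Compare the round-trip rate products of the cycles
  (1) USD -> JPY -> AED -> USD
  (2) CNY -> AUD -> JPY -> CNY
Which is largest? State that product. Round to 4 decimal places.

(1) 143.3 × 0.02481 × 0.2958 = 1.05165
(2) 0.2281 × 112.2 × 0.03828 = 0.97969
Highest is cycle (1) at 1.0516 (>1, arbitrage).

1.0516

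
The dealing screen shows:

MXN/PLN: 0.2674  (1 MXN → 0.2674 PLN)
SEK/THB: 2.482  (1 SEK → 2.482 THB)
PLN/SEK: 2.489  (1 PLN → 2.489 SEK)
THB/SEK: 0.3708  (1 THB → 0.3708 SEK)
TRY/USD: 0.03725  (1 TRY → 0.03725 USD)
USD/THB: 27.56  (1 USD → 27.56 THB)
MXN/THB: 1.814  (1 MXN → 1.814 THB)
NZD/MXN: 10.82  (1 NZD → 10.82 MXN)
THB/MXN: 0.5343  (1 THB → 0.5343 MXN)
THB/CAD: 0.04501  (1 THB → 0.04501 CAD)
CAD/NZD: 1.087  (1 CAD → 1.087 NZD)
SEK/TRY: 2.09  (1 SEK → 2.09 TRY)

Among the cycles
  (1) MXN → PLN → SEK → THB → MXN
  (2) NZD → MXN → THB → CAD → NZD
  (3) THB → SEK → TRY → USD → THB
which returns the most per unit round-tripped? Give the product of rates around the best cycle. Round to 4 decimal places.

0.9603

(1) 0.2674 × 2.489 × 2.482 × 0.5343 = 0.88262
(2) 10.82 × 1.814 × 0.04501 × 1.087 = 0.96029
(3) 0.3708 × 2.09 × 0.03725 × 27.56 = 0.79559
Highest is cycle (2) at 0.9603 (≤1, no arbitrage).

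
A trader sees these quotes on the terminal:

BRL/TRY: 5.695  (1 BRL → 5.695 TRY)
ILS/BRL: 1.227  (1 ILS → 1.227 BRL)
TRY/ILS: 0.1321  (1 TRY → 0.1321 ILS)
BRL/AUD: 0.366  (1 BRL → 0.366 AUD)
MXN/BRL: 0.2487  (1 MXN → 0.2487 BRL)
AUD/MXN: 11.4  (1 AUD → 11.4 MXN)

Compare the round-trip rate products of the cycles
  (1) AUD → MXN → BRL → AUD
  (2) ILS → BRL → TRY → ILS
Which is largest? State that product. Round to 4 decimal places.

1.0377

(1) 11.4 × 0.2487 × 0.366 = 1.03768
(2) 1.227 × 5.695 × 0.1321 = 0.92308
Highest is cycle (1) at 1.0377 (>1, arbitrage).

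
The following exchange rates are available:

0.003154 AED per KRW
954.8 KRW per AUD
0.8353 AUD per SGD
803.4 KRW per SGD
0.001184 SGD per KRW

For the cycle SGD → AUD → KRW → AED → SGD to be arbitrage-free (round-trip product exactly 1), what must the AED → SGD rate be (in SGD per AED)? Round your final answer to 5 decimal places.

Known legs of the cycle: 0.8353 × 954.8 × 0.003154 = 2.51545516376
For no arbitrage the full-cycle product must be 1, so the missing rate is 1 / 2.51545516376 ≈ 0.3975424.

0.39754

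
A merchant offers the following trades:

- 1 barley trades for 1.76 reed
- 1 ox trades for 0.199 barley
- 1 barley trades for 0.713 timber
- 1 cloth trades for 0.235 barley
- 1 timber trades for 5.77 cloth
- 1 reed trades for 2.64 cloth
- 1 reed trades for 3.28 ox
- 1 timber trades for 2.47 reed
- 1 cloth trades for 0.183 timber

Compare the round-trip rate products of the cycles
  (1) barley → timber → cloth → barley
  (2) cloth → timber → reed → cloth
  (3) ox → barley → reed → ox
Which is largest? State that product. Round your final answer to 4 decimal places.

1.1933

(1) 0.713 × 5.77 × 0.235 = 0.96679
(2) 0.183 × 2.47 × 2.64 = 1.19331
(3) 0.199 × 1.76 × 3.28 = 1.14879
Highest is cycle (2) at 1.1933 (>1, arbitrage).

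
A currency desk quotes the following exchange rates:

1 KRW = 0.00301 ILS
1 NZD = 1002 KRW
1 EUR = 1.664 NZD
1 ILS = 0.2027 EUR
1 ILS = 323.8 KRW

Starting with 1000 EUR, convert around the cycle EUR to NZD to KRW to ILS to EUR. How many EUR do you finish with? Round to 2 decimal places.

1000 EUR × 1.664 = 1664 NZD
1664 NZD × 1002 = 1667328 KRW
1667328 KRW × 0.00301 = 5018.65728 ILS
5018.65728 ILS × 0.2027 = 1017.281830656 EUR

1017.28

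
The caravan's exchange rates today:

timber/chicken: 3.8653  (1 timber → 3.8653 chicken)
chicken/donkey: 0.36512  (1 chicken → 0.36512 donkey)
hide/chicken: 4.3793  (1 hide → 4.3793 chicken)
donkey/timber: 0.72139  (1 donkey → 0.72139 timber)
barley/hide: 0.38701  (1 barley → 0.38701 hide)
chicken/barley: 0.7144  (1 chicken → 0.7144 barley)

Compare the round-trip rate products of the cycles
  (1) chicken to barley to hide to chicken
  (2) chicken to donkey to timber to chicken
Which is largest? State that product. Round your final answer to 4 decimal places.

(1) 0.7144 × 0.38701 × 4.3793 = 1.21079
(2) 0.36512 × 0.72139 × 3.8653 = 1.01810
Highest is cycle (1) at 1.2108 (>1, arbitrage).

1.2108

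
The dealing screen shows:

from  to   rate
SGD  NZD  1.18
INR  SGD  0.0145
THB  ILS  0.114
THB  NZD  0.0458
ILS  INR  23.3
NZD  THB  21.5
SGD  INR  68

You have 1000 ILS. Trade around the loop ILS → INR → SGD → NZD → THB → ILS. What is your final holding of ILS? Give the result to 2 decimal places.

977.12

1000 ILS × 23.3 = 23300 INR
23300 INR × 0.0145 = 337.85 SGD
337.85 SGD × 1.18 = 398.663 NZD
398.663 NZD × 21.5 = 8571.2545 THB
8571.2545 THB × 0.114 = 977.123013 ILS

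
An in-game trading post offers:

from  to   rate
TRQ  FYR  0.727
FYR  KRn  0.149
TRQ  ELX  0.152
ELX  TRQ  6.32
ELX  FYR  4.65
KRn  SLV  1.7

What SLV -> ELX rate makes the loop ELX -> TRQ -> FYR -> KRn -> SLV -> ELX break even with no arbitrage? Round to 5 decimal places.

Known legs of the cycle: 6.32 × 0.727 × 0.149 × 1.7 = 1.163822312
For no arbitrage the full-cycle product must be 1, so the missing rate is 1 / 1.163822312 ≈ 0.8592377.

0.85924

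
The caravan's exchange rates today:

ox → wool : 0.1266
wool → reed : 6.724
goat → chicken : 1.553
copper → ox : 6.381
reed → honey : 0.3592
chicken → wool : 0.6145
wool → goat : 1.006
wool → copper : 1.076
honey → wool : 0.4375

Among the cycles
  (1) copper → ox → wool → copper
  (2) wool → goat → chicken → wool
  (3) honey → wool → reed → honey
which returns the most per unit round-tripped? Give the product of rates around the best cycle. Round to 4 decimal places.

(1) 6.381 × 0.1266 × 1.076 = 0.86923
(2) 1.006 × 1.553 × 0.6145 = 0.96004
(3) 0.4375 × 6.724 × 0.3592 = 1.05668
Highest is cycle (3) at 1.0567 (>1, arbitrage).

1.0567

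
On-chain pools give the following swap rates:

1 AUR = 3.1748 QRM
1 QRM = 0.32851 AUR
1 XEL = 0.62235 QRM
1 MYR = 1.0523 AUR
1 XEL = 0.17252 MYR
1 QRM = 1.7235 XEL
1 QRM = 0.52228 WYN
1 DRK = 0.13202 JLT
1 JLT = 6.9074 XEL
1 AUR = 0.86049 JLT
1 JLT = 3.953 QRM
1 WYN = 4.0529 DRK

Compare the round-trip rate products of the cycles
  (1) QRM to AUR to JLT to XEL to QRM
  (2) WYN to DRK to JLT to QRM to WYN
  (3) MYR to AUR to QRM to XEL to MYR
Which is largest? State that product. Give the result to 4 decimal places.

1.2152

(1) 0.32851 × 0.86049 × 6.9074 × 0.62235 = 1.21519
(2) 4.0529 × 0.13202 × 3.953 × 0.52228 = 1.10468
(3) 1.0523 × 3.1748 × 1.7235 × 0.17252 = 0.99336
Highest is cycle (1) at 1.2152 (>1, arbitrage).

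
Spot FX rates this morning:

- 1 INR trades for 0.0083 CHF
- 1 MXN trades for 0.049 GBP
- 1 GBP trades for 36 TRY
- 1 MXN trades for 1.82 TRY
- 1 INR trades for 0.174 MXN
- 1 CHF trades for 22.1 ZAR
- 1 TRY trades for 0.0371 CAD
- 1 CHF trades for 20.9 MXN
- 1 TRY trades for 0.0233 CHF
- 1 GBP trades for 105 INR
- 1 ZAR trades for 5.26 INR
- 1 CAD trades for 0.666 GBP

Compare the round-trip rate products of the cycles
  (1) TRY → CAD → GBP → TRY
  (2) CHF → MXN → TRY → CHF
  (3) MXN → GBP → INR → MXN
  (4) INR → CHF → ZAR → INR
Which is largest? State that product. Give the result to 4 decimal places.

(1) 0.0371 × 0.666 × 36 = 0.88951
(2) 20.9 × 1.82 × 0.0233 = 0.88629
(3) 0.049 × 105 × 0.174 = 0.89523
(4) 0.0083 × 22.1 × 5.26 = 0.96484
Highest is cycle (4) at 0.9648 (≤1, no arbitrage).

0.9648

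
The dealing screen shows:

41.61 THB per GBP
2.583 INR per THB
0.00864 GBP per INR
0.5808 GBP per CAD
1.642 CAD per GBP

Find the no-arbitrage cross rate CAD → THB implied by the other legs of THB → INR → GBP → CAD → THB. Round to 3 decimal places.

Known legs of the cycle: 2.583 × 0.00864 × 1.642 = 0.03664471104
For no arbitrage the full-cycle product must be 1, so the missing rate is 1 / 0.03664471104 ≈ 27.28907.

27.289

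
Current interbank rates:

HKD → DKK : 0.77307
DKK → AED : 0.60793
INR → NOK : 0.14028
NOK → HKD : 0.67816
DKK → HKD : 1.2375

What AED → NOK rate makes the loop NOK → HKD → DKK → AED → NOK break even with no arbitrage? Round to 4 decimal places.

Known legs of the cycle: 0.67816 × 0.77307 × 0.60793 = 0.318716513369016
For no arbitrage the full-cycle product must be 1, so the missing rate is 1 / 0.318716513369016 ≈ 3.137585.

3.1376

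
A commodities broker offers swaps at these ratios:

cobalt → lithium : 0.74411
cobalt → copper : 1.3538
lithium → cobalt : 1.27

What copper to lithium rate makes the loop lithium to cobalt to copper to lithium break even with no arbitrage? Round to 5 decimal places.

0.58162

Known legs of the cycle: 1.27 × 1.3538 = 1.719326
For no arbitrage the full-cycle product must be 1, so the missing rate is 1 / 1.719326 ≈ 0.5816233.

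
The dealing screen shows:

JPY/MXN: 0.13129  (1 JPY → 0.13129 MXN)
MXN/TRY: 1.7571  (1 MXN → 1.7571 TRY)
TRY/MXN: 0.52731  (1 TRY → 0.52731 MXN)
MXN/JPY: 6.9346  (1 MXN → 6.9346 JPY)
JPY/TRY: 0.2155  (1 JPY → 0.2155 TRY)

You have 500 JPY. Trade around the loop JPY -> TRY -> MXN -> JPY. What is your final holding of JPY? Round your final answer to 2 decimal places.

394.01

500 JPY × 0.2155 = 107.75 TRY
107.75 TRY × 0.52731 = 56.8176525 MXN
56.8176525 MXN × 6.9346 = 394.0076930265 JPY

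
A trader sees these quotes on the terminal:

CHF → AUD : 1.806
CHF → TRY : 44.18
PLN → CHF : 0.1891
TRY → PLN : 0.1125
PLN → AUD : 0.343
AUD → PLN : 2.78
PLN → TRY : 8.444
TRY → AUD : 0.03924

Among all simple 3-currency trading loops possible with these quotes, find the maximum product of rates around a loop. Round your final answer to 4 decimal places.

0.9494

PLN→CHF→AUD→PLN: 0.1891 × 1.806 × 2.78 = 0.94941
PLN→CHF→TRY→PLN: 0.1891 × 44.18 × 0.1125 = 0.93987
PLN→TRY→AUD→PLN: 8.444 × 0.03924 × 2.78 = 0.92113
Maximum is PLN→CHF→AUD→PLN at 0.9494; no arbitrage — every cycle loses value.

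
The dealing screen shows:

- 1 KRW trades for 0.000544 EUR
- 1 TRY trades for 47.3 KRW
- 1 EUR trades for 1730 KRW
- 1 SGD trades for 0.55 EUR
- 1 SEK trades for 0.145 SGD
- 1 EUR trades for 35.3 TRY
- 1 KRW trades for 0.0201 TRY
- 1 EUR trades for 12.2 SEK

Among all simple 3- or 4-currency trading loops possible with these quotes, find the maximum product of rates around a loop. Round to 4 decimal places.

SEK→SGD→EUR→SEK: 0.145 × 0.55 × 12.2 = 0.97295
KRW→EUR→TRY→KRW: 0.000544 × 35.3 × 47.3 = 0.90831
Maximum is SEK→SGD→EUR→SEK at 0.9730; no arbitrage — every cycle loses value.

0.9730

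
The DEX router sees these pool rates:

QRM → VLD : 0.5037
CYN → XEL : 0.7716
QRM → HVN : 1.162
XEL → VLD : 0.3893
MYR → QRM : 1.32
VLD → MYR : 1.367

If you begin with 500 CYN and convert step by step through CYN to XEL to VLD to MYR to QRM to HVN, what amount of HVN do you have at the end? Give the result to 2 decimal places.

500 CYN × 0.7716 = 385.8 XEL
385.8 XEL × 0.3893 = 150.19194 VLD
150.19194 VLD × 1.367 = 205.31238198 MYR
205.31238198 MYR × 1.32 = 271.0123442136 QRM
271.0123442136 QRM × 1.162 = 314.9163439762032 HVN

314.92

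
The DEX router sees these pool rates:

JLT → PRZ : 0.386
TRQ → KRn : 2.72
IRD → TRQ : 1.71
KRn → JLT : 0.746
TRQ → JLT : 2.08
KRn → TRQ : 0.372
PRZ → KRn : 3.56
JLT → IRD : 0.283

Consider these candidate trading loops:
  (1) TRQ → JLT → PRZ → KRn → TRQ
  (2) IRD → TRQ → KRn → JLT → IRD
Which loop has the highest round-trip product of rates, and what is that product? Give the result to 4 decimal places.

(1) 2.08 × 0.386 × 3.56 × 0.372 = 1.06327
(2) 1.71 × 2.72 × 0.746 × 0.283 = 0.98195
Highest is cycle (1) at 1.0633 (>1, arbitrage).

1.0633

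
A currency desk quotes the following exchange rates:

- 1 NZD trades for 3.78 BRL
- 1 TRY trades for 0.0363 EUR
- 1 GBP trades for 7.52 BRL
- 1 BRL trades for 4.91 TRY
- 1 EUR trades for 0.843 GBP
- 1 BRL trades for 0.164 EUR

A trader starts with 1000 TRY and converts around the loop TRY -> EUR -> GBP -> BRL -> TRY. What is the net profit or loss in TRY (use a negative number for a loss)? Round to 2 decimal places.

1000 TRY × 0.0363 = 36.3 EUR
36.3 EUR × 0.843 = 30.6009 GBP
30.6009 GBP × 7.52 = 230.118768 BRL
230.118768 BRL × 4.91 = 1129.88315088 TRY
Net change: 1129.88315088 − 1000 = 129.88315088 TRY

129.88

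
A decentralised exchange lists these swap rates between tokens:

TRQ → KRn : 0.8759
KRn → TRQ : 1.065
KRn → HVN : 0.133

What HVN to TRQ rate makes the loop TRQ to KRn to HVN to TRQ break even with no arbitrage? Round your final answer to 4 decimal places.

8.5841

Known legs of the cycle: 0.8759 × 0.133 = 0.1164947
For no arbitrage the full-cycle product must be 1, so the missing rate is 1 / 0.1164947 ≈ 8.584082.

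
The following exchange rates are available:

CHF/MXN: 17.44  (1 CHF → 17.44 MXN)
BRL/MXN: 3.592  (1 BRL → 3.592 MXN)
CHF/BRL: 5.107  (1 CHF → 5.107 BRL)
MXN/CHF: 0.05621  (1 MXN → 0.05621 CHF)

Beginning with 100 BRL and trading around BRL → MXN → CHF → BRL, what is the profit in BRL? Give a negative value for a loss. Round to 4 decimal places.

3.1136

100 BRL × 3.592 = 359.2 MXN
359.2 MXN × 0.05621 = 20.190632 CHF
20.190632 CHF × 5.107 = 103.113557624 BRL
Net change: 103.113557624 − 100 = 3.113557624 BRL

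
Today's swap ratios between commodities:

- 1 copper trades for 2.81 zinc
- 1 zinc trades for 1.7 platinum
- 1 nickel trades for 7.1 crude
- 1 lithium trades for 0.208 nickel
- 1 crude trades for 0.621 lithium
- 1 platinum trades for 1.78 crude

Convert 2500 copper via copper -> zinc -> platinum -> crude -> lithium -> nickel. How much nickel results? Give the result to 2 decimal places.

2500 copper × 2.81 = 7025 zinc
7025 zinc × 1.7 = 11942.5 platinum
11942.5 platinum × 1.78 = 21257.65 crude
21257.65 crude × 0.621 = 13201.00065 lithium
13201.00065 lithium × 0.208 = 2745.8081352 nickel

2745.81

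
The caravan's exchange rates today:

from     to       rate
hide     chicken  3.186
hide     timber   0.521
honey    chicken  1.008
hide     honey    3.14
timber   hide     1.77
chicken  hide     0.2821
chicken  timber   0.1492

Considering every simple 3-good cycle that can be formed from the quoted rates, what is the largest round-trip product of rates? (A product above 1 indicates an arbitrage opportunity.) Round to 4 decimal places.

hide→honey→chicken→hide: 3.14 × 1.008 × 0.2821 = 0.89288
hide→chicken→timber→hide: 3.186 × 0.1492 × 1.77 = 0.84137
Maximum is hide→honey→chicken→hide at 0.8929; no arbitrage — every cycle loses value.

0.8929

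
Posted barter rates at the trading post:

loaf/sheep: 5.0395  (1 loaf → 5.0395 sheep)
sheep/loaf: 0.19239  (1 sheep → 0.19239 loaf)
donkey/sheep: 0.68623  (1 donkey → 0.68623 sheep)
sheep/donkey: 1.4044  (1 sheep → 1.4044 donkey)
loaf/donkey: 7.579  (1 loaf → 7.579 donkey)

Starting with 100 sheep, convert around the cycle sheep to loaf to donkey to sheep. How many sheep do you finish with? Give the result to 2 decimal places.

100 sheep × 0.19239 = 19.239 loaf
19.239 loaf × 7.579 = 145.812381 donkey
145.812381 donkey × 0.68623 = 100.06083021363 sheep

100.06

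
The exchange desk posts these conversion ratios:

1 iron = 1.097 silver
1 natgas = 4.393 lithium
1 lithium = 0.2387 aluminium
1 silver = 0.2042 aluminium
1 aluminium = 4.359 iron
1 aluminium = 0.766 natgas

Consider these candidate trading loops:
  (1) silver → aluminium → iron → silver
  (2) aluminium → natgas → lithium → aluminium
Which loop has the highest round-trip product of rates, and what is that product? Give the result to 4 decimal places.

0.9764

(1) 0.2042 × 4.359 × 1.097 = 0.97645
(2) 0.766 × 4.393 × 0.2387 = 0.80323
Highest is cycle (1) at 0.9764 (≤1, no arbitrage).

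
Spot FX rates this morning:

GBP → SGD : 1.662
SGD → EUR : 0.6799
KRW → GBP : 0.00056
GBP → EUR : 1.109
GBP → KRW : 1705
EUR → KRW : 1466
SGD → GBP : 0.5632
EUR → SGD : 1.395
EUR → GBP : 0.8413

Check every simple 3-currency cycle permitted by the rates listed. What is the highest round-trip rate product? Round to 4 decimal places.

GBP→SGD→EUR→GBP: 1.662 × 0.6799 × 0.8413 = 0.95066
KRW→GBP→EUR→KRW: 0.00056 × 1.109 × 1466 = 0.91044
GBP→EUR→SGD→GBP: 1.109 × 1.395 × 0.5632 = 0.87130
Maximum is GBP→SGD→EUR→GBP at 0.9507; no arbitrage — every cycle loses value.

0.9507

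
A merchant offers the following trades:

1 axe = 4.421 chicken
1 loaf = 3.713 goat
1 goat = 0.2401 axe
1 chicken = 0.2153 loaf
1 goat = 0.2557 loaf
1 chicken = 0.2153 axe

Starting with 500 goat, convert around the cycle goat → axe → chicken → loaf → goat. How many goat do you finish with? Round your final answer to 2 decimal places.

500 goat × 0.2401 = 120.05 axe
120.05 axe × 4.421 = 530.74105 chicken
530.74105 chicken × 0.2153 = 114.268548065 loaf
114.268548065 loaf × 3.713 = 424.279118965345 goat

424.28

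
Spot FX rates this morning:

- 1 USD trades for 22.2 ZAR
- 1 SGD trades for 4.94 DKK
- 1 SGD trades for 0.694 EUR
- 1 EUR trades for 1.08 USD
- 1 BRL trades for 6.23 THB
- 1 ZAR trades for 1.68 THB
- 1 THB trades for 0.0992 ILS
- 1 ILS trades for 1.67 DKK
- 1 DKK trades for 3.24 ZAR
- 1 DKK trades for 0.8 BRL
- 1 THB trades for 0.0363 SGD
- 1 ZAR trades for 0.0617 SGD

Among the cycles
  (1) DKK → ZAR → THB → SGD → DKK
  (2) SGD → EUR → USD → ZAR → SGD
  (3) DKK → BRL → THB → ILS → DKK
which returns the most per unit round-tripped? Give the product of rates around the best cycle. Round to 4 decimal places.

(1) 3.24 × 1.68 × 0.0363 × 4.94 = 0.97609
(2) 0.694 × 1.08 × 22.2 × 0.0617 = 1.02665
(3) 0.8 × 6.23 × 0.0992 × 1.67 = 0.82567
Highest is cycle (2) at 1.0266 (>1, arbitrage).

1.0266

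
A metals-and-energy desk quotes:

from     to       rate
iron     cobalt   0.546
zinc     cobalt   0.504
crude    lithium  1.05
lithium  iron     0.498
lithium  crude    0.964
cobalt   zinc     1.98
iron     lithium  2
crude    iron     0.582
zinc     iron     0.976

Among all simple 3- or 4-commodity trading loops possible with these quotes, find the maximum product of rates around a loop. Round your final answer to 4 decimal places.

1.1221

iron→lithium→crude→iron: 2 × 0.964 × 0.582 = 1.12210
cobalt→zinc→iron→cobalt: 1.98 × 0.976 × 0.546 = 1.05513
Maximum is iron→lithium→crude→iron at 1.1221; arbitrage exists.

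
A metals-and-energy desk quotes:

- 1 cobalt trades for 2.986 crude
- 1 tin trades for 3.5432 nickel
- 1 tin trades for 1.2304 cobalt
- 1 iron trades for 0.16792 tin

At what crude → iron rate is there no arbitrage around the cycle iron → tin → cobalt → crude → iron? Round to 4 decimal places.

Known legs of the cycle: 0.16792 × 1.2304 × 2.986 = 0.616933781248
For no arbitrage the full-cycle product must be 1, so the missing rate is 1 / 0.616933781248 ≈ 1.620920.

1.6209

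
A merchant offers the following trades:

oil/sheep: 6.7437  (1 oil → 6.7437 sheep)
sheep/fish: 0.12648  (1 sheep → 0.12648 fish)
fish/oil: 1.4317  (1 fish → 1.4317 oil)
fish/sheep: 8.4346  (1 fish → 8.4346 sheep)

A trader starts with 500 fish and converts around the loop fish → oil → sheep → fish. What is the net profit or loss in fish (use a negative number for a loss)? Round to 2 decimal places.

500 fish × 1.4317 = 715.85 oil
715.85 oil × 6.7437 = 4827.477645 sheep
4827.477645 sheep × 0.12648 = 610.5793725396 fish
Net change: 610.5793725396 − 500 = 110.5793725396 fish

110.58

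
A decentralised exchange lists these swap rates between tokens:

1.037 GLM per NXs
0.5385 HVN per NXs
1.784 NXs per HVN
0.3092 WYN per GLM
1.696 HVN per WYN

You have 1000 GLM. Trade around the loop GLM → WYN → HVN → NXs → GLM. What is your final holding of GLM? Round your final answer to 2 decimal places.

1000 GLM × 0.3092 = 309.2 WYN
309.2 WYN × 1.696 = 524.4032 HVN
524.4032 HVN × 1.784 = 935.5353088 NXs
935.5353088 NXs × 1.037 = 970.1501152256 GLM

970.15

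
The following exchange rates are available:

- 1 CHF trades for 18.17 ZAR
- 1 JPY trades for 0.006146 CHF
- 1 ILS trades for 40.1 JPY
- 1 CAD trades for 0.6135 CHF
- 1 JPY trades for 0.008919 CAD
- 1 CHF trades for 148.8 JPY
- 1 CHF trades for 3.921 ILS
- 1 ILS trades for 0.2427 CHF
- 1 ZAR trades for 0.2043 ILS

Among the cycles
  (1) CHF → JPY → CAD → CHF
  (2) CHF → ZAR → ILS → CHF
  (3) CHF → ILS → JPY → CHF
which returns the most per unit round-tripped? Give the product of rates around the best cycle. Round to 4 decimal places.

0.9663

(1) 148.8 × 0.008919 × 0.6135 = 0.81420
(2) 18.17 × 0.2043 × 0.2427 = 0.90093
(3) 3.921 × 40.1 × 0.006146 = 0.96635
Highest is cycle (3) at 0.9663 (≤1, no arbitrage).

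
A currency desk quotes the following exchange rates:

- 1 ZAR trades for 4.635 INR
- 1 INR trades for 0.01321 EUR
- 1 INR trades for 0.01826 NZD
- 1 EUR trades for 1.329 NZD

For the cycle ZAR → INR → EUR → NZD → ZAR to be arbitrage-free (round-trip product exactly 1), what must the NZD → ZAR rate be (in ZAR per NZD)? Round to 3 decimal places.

12.289

Known legs of the cycle: 4.635 × 0.01321 × 1.329 = 0.08137247715
For no arbitrage the full-cycle product must be 1, so the missing rate is 1 / 0.08137247715 ≈ 12.28917.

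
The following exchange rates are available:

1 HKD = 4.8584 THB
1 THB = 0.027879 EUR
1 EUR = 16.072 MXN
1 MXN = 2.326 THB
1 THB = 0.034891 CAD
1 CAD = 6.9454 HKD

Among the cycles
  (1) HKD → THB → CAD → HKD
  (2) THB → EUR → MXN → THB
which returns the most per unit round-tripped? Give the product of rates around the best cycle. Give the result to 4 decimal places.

(1) 4.8584 × 0.034891 × 6.9454 = 1.17735
(2) 0.027879 × 16.072 × 2.326 = 1.04221
Highest is cycle (1) at 1.1773 (>1, arbitrage).

1.1773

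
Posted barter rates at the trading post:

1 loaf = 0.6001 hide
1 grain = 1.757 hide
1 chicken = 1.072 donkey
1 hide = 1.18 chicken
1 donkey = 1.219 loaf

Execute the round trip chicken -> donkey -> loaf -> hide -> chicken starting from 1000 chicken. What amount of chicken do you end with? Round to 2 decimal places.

925.35

1000 chicken × 1.072 = 1072 donkey
1072 donkey × 1.219 = 1306.768 loaf
1306.768 loaf × 0.6001 = 784.1914768 hide
784.1914768 hide × 1.18 = 925.345942624 chicken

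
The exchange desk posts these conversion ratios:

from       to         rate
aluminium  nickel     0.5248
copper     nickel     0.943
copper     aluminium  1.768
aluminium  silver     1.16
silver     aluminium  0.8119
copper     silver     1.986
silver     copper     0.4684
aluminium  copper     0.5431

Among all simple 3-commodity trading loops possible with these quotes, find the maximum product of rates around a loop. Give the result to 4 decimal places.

0.9606

copper→aluminium→silver→copper: 1.768 × 1.16 × 0.4684 = 0.96063
copper→silver→aluminium→copper: 1.986 × 0.8119 × 0.5431 = 0.87571
Maximum is copper→aluminium→silver→copper at 0.9606; no arbitrage — every cycle loses value.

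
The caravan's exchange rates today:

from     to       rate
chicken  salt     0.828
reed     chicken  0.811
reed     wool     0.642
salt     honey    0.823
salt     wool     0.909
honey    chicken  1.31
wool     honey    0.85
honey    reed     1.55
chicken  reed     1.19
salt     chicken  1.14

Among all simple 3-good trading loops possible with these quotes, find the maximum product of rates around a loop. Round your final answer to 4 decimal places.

0.8927

honey→chicken→salt→honey: 1.31 × 0.828 × 0.823 = 0.89269
wool→honey→reed→wool: 0.85 × 1.55 × 0.642 = 0.84584
Maximum is honey→chicken→salt→honey at 0.8927; no arbitrage — every cycle loses value.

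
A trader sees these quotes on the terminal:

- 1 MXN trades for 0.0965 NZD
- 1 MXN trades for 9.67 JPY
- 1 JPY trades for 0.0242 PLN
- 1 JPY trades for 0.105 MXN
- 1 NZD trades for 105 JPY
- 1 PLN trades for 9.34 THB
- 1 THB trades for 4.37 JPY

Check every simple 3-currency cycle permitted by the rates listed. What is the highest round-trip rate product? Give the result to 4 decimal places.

1.0639

JPY→MXN→NZD→JPY: 0.105 × 0.0965 × 105 = 1.06391
JPY→PLN→THB→JPY: 0.0242 × 9.34 × 4.37 = 0.98774
Maximum is JPY→MXN→NZD→JPY at 1.0639; arbitrage exists.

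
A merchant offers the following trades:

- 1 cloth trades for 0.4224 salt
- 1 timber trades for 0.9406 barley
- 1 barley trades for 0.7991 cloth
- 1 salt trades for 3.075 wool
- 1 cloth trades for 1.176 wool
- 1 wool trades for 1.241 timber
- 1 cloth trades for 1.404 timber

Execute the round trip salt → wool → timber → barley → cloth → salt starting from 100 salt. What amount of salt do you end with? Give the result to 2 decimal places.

100 salt × 3.075 = 307.5 wool
307.5 wool × 1.241 = 381.6075 timber
381.6075 timber × 0.9406 = 358.9400145 barley
358.9400145 barley × 0.7991 = 286.82896558695 cloth
286.82896558695 cloth × 0.4224 = 121.15655506392768 salt

121.16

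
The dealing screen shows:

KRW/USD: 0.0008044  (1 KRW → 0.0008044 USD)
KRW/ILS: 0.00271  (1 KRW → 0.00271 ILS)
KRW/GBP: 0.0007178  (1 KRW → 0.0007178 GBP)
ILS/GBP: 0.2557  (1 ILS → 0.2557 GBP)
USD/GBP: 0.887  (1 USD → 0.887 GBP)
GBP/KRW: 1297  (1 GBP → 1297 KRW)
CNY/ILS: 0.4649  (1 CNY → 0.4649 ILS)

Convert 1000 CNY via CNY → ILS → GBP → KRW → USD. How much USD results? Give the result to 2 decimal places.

1000 CNY × 0.4649 = 464.9 ILS
464.9 ILS × 0.2557 = 118.87493 GBP
118.87493 GBP × 1297 = 154180.78421 KRW
154180.78421 KRW × 0.0008044 = 124.023022818524 USD

124.02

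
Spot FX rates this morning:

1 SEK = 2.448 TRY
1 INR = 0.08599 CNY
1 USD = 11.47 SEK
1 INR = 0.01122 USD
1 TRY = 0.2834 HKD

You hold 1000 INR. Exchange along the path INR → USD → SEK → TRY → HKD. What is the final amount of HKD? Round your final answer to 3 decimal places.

89.283

1000 INR × 0.01122 = 11.22 USD
11.22 USD × 11.47 = 128.6934 SEK
128.6934 SEK × 2.448 = 315.0414432 TRY
315.0414432 TRY × 0.2834 = 89.28274500288 HKD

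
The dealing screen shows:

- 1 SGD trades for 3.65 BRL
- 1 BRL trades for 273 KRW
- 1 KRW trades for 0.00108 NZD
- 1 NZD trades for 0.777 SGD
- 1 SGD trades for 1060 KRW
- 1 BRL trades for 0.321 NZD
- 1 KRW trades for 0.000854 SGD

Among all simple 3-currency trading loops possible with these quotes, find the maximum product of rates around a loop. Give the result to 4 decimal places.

NZD→SGD→BRL→NZD: 0.777 × 3.65 × 0.321 = 0.91037
NZD→SGD→KRW→NZD: 0.777 × 1060 × 0.00108 = 0.88951
SGD→BRL→KRW→SGD: 3.65 × 273 × 0.000854 = 0.85097
Maximum is NZD→SGD→BRL→NZD at 0.9104; no arbitrage — every cycle loses value.

0.9104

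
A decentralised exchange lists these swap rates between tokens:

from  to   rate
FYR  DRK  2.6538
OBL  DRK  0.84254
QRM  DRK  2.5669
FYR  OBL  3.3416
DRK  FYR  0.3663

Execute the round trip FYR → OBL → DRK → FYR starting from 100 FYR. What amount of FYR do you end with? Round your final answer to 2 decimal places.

100 FYR × 3.3416 = 334.16 OBL
334.16 OBL × 0.84254 = 281.5431664 DRK
281.5431664 DRK × 0.3663 = 103.12926185232 FYR

103.13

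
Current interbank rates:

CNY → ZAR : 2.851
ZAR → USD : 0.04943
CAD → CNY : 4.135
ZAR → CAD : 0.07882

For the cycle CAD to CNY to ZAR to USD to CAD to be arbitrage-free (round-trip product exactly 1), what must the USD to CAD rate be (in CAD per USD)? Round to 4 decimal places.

1.7161

Known legs of the cycle: 4.135 × 2.851 × 0.04943 = 0.58272458555
For no arbitrage the full-cycle product must be 1, so the missing rate is 1 / 0.58272458555 ≈ 1.716077.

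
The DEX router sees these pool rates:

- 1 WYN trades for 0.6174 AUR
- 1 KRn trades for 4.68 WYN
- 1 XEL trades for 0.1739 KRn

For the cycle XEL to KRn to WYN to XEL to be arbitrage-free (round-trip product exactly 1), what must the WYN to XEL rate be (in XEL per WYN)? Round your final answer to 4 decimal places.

Known legs of the cycle: 0.1739 × 4.68 = 0.813852
For no arbitrage the full-cycle product must be 1, so the missing rate is 1 / 0.813852 ≈ 1.228725.

1.2287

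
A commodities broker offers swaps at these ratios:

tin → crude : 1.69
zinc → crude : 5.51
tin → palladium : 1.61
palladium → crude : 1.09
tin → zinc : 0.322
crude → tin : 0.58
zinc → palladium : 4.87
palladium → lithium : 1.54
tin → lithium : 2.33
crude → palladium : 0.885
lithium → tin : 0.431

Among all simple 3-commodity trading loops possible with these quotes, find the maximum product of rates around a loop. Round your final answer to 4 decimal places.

1.0686

palladium→lithium→tin→palladium: 1.54 × 0.431 × 1.61 = 1.06862
zinc→crude→tin→zinc: 5.51 × 0.58 × 0.322 = 1.02905
palladium→crude→tin→palladium: 1.09 × 0.58 × 1.61 = 1.01784
Maximum is palladium→lithium→tin→palladium at 1.0686; arbitrage exists.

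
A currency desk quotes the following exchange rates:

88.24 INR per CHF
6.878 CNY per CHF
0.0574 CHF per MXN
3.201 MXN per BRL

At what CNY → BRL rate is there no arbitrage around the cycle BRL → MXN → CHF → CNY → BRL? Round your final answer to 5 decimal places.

0.79130

Known legs of the cycle: 3.201 × 0.0574 × 6.878 = 1.2637458372
For no arbitrage the full-cycle product must be 1, so the missing rate is 1 / 1.2637458372 ≈ 0.7912984.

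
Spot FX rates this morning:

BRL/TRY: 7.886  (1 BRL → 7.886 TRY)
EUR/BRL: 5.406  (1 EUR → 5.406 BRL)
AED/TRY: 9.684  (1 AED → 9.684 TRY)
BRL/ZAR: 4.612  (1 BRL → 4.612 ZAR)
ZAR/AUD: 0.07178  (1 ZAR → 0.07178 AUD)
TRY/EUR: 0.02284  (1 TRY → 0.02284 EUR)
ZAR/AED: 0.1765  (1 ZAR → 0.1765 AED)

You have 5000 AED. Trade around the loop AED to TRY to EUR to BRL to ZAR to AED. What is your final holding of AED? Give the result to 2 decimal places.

5000 AED × 9.684 = 48420 TRY
48420 TRY × 0.02284 = 1105.9128 EUR
1105.9128 EUR × 5.406 = 5978.5645968 BRL
5978.5645968 BRL × 4.612 = 27573.1399204416 ZAR
27573.1399204416 ZAR × 0.1765 = 4866.6591959579424 AED

4866.66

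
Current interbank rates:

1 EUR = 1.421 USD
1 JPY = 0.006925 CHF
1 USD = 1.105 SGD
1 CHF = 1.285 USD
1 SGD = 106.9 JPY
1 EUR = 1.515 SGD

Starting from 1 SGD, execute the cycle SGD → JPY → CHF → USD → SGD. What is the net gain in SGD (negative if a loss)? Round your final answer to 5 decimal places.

1 SGD × 106.9 = 106.9 JPY
106.9 JPY × 0.006925 = 0.7402825 CHF
0.7402825 CHF × 1.285 = 0.9512630125 USD
0.9512630125 USD × 1.105 = 1.0511456288125 SGD
Net change: 1.0511456288125 − 1 = 0.0511456288125 SGD

0.05115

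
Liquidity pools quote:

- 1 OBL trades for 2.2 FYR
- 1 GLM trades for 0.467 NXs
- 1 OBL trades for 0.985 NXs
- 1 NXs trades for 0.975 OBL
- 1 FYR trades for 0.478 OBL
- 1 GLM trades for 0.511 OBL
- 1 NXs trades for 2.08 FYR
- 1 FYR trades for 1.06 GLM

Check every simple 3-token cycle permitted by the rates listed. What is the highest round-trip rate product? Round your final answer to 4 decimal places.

GLM→OBL→FYR→GLM: 0.511 × 2.2 × 1.06 = 1.19165
NXs→FYR→GLM→NXs: 2.08 × 1.06 × 0.467 = 1.02964
NXs→FYR→OBL→NXs: 2.08 × 0.478 × 0.985 = 0.97933
Maximum is GLM→OBL→FYR→GLM at 1.1917; arbitrage exists.

1.1917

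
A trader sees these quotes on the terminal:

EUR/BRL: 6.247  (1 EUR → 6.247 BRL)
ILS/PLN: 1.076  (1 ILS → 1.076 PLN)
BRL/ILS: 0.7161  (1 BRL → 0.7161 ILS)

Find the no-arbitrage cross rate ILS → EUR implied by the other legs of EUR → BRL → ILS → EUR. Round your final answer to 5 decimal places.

Known legs of the cycle: 6.247 × 0.7161 = 4.4734767
For no arbitrage the full-cycle product must be 1, so the missing rate is 1 / 4.4734767 ≈ 0.2235398.

0.22354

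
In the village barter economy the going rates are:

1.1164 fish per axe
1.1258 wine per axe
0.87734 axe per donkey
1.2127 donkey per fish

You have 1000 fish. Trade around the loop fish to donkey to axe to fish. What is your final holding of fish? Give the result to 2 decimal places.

1000 fish × 1.2127 = 1212.7 donkey
1212.7 donkey × 0.87734 = 1063.950218 axe
1063.950218 axe × 1.1164 = 1187.7940233752 fish

1187.79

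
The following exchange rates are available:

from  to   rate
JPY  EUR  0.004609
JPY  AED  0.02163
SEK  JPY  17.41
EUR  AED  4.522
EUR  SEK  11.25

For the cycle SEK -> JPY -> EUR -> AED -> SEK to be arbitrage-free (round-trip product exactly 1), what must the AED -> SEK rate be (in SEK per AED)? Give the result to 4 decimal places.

Known legs of the cycle: 17.41 × 0.004609 × 4.522 = 0.36285744418
For no arbitrage the full-cycle product must be 1, so the missing rate is 1 / 0.36285744418 ≈ 2.755903.

2.7559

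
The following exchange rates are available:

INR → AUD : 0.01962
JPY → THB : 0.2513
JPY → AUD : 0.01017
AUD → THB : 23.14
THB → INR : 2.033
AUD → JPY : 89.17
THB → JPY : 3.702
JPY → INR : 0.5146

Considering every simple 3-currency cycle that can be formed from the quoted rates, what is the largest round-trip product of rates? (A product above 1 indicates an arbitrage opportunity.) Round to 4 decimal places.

INR→AUD→THB→INR: 0.01962 × 23.14 × 2.033 = 0.92300
JPY→INR→AUD→JPY: 0.5146 × 0.01962 × 89.17 = 0.90030
JPY→AUD→THB→JPY: 0.01017 × 23.14 × 3.702 = 0.87121
Maximum is INR→AUD→THB→INR at 0.9230; no arbitrage — every cycle loses value.

0.9230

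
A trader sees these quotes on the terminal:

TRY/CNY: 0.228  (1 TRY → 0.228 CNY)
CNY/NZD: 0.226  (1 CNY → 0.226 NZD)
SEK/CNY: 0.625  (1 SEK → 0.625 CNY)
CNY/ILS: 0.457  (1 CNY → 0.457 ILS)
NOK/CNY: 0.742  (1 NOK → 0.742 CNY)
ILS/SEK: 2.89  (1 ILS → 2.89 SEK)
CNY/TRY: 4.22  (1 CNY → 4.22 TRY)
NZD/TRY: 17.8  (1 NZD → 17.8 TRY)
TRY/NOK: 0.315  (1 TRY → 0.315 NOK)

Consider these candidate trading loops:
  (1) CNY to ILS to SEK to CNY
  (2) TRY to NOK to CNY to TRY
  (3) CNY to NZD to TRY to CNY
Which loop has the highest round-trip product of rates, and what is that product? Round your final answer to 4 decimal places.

0.9863

(1) 0.457 × 2.89 × 0.625 = 0.82546
(2) 0.315 × 0.742 × 4.22 = 0.98634
(3) 0.226 × 17.8 × 0.228 = 0.91720
Highest is cycle (2) at 0.9863 (≤1, no arbitrage).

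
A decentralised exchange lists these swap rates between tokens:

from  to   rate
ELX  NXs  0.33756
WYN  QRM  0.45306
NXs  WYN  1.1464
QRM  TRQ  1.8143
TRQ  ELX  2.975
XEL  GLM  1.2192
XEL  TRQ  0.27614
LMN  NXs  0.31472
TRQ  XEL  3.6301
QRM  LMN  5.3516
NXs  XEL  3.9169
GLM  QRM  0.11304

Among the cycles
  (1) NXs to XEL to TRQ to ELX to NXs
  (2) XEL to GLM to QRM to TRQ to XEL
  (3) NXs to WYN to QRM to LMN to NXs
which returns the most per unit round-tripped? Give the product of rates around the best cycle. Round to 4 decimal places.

1.0862

(1) 3.9169 × 0.27614 × 2.975 × 0.33756 = 1.08620
(2) 1.2192 × 0.11304 × 1.8143 × 3.6301 = 0.90768
(3) 1.1464 × 0.45306 × 5.3516 × 0.31472 = 0.87478
Highest is cycle (1) at 1.0862 (>1, arbitrage).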